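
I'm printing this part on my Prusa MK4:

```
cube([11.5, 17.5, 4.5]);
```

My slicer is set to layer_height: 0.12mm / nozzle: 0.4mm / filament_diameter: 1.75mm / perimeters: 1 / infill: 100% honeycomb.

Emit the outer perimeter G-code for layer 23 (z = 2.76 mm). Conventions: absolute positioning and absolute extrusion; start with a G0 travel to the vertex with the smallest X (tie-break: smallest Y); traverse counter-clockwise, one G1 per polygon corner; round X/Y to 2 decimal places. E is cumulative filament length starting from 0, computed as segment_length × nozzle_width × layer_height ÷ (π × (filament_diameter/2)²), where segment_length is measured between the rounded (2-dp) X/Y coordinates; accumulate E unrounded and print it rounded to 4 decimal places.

G0 X0.00 Y0.00 Z2.76
G1 X11.50 Y0.00 E0.2295
G1 X11.50 Y17.50 E0.5787
G1 X0.00 Y17.50 E0.8082
G1 X0.00 Y0.00 E1.1575

At z = 2.76 mm: the cube (footprint 11.5×17.5) is included at this height. The outline is a single polygon with 4 vertices. Extrusion per mm of travel: 0.4 × 0.12 / (π × 0.875²) = 0.019956. Accumulating E over each segment gives final E = 1.1575.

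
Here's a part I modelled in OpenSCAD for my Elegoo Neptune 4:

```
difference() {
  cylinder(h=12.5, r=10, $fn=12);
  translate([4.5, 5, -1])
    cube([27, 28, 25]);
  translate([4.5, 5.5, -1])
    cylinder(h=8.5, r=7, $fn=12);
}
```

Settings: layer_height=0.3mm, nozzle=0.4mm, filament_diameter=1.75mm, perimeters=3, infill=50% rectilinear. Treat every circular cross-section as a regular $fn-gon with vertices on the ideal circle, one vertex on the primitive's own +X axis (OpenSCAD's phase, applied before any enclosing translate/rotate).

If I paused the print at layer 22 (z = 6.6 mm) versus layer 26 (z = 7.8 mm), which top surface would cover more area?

layer 26 (z = 7.8 mm)

Layer 22 (z = 6.6): the cylinder: section is a regular 12-gon, circumradius r=10 (area = (12/2)·10.000²·sin(360°/12) = 300.00 mm²); the 27×28 cube at (4.5, 5) contributes its full rectangle (area 756.00 mm²); the r=7 cylinder at (4.5, 5.5) gives a regular 12-gon of circumradius 7 (constant along its height) (area = (12/2)·7.000²·sin(360°/12) = 147.00 mm²); Taking the first minus the rest: starting from the r=10 cylinder (300.00 mm²), the 27×28 cube at (4.5, 5) partially overlaps it — only the 8.56 mm² overlap (of its 756.00 mm²) is removed, clipping the outline; the r=7 cylinder at (4.5, 5.5) partially overlaps it — only the 89.50 mm² overlap (of its 147.00 mm²) is removed, clipping the outline — area = 201.94 mm². So its area = 201.94 mm². Layer 26 (z = 7.8): the r=10 cylinder gives a regular 12-gon of circumradius 10 (constant along its height) (area = (12/2)·10.000²·sin(360°/12) = 300.00 mm²); the 27×28 cube at (4.5, 5) contributes its full rectangle (area 756.00 mm²); the cylinder at (4.5, 5.5) does not reach this height (z outside [-1, 7.5]); After the difference (first − rest): starting from the r=10 cylinder (300.00 mm²), the 27×28 cube at (4.5, 5) partially overlaps it — only the 8.56 mm² overlap (of its 756.00 mm²) is removed, clipping the outline — area = 291.44 mm². So its area = 291.44 mm². Layer 26 is larger (291.44 vs 201.94 mm²).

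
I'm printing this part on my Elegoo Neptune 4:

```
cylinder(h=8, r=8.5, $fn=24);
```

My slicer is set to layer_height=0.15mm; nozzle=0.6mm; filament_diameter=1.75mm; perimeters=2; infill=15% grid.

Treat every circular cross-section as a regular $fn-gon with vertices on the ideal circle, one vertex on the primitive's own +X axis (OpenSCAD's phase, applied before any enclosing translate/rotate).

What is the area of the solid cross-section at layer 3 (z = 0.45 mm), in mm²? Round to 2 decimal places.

At z = 0.45 mm: the r=8.5 cylinder contributes a regular 24-gon of circumradius 8.5 (area = (24/2)·8.500²·sin(360°/24) = 224.40 mm²). Overall, the cross-section is a single solid region. Net area = 224.40 mm².

224.40 mm²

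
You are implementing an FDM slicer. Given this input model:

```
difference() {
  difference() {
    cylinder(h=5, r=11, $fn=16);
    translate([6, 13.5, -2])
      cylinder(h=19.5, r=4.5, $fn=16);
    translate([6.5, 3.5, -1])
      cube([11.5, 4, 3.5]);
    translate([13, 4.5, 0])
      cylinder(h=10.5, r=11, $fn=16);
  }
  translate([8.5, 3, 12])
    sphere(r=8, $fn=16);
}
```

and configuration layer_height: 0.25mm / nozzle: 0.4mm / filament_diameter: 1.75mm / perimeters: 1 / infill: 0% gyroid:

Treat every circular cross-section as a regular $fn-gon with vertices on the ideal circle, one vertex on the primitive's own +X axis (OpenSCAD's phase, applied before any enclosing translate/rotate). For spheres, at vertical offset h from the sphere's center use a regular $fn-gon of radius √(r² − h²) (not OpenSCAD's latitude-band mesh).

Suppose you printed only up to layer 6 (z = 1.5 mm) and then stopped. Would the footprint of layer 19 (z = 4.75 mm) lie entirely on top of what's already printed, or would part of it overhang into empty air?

Compare the two slices. At z = 1.5: the r=11 cylinder contributes a regular 16-gon of circumradius 11 (area = (16/2)·11.000²·sin(360°/16) = 370.44 mm²); the cylinder at (6, 13.5): section is a regular 16-gon, circumradius r=4.5 (area = (16/2)·4.500²·sin(360°/16) = 61.99 mm²); the cube at (6.5, 3.5) (footprint 11.5×4) is included at this height (area 46.00 mm²); the r=11 cylinder at (13, 4.5) contributes a regular 16-gon of circumradius 11 (area = (16/2)·11.000²·sin(360°/16) = 370.44 mm²); After the difference (first − rest): starting from the r=11 cylinder (370.44 mm²), the r=4.5 cylinder at (6, 13.5) partially overlaps it — only the 1.32 mm² overlap (of its 61.99 mm²) is removed, clipping the outline; the 11.5×4 cube at (6.5, 3.5) partially overlaps it — only the 11.08 mm² overlap (of its 46.00 mm²) is removed, clipping the outline; the r=11 cylinder at (13, 4.5) partially overlaps it — only the 81.10 mm² overlap (of its 370.44 mm²) is removed, clipping the outline — area = 276.94 mm²; the sphere at (8.5, 3) is not intersected at this z (|z−center|=10.500 > r=8); Taking the first minus the rest: none of the subtracted shapes is present at this height, so that combined region is unchanged — area = 276.94 mm². At z = 4.75: the r=11 cylinder contributes a regular 16-gon of circumradius 11 (area = (16/2)·11.000²·sin(360°/16) = 370.44 mm²); the cylinder at (6, 13.5): section is a regular 16-gon, circumradius r=4.5 (area = (16/2)·4.500²·sin(360°/16) = 61.99 mm²); the cube at (6.5, 3.5) does not reach this height (z outside [-1, 2.5]); the r=11 cylinder at (13, 4.5) contributes a regular 16-gon of circumradius 11 (area = (16/2)·11.000²·sin(360°/16) = 370.44 mm²); Subtracting the remaining from the first: starting from the r=11 cylinder (370.44 mm²), the r=4.5 cylinder at (6, 13.5) partially overlaps it — only the 1.32 mm² overlap (of its 61.99 mm²) is removed, clipping the outline; the r=11 cylinder at (13, 4.5) partially overlaps it — only the 92.18 mm² overlap (of its 370.44 mm²) is removed, clipping the outline — area = 276.94 mm²; the r=8 sphere at (8.5, 3) contributes a regular 16-gon of circumradius √(8²−7.25²) = 3.382 (area = (16/2)·3.382²·sin(360°/16) = 35.02 mm²); Subtracting the remaining from the first: starting from that combined region (276.94 mm²), the r=8 sphere at (8.5, 3) misses the remaining region (no effect) — area = 276.94 mm². Checking containment: the cross-section at z = 4.75 is a subset of the cross-section at z = 1.5.

entirely on top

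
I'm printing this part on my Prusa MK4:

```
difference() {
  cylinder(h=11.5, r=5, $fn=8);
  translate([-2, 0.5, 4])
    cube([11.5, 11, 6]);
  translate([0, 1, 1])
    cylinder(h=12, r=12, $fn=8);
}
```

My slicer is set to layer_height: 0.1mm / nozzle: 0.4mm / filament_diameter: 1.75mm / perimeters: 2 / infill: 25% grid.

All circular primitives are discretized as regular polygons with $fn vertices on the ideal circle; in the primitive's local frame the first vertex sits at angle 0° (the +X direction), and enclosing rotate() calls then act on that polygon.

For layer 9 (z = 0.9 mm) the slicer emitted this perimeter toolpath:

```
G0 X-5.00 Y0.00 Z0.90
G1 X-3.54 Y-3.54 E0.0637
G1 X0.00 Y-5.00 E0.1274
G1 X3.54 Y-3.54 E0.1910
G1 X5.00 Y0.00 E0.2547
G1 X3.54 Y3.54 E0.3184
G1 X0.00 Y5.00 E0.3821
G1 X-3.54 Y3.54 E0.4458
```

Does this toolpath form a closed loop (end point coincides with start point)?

no

Start point (G0): (-5.00, 0.00). End point (last G1): the path does not return to the start — open.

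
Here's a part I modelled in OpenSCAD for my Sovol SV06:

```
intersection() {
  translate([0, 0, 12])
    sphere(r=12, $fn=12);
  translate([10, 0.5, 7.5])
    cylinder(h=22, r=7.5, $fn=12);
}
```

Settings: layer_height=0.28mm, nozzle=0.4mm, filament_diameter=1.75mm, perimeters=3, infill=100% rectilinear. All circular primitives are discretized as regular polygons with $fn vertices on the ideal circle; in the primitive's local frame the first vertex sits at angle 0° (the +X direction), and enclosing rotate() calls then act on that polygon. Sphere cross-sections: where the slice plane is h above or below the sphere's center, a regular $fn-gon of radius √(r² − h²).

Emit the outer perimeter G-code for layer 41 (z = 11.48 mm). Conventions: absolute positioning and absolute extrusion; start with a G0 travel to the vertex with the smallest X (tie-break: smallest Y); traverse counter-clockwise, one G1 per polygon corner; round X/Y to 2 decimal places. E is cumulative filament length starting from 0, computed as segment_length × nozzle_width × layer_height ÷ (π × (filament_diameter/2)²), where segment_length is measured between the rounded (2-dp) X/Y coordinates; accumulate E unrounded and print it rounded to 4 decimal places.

G0 X2.50 Y0.50 Z11.48
G1 X3.50 Y-3.25 E0.1807
G1 X6.25 Y-6.00 E0.3618
G1 X9.51 Y-6.87 E0.5189
G1 X10.38 Y-5.99 E0.5765
G1 X11.99 Y0.00 E0.8654
G1 X10.38 Y5.99 E1.1542
G1 X8.72 Y7.66 E1.2638
G1 X6.25 Y7.00 E1.3829
G1 X3.50 Y4.25 E1.5640
G1 X2.50 Y0.50 E1.7447

At z = 11.48 mm: the r=12 sphere contributes a regular 12-gon of circumradius √(12²−0.52²) = 11.989; the r=7.5 cylinder at (10, 0.5) gives a regular 12-gon of circumradius 7.5 (constant along its height); Taking the intersection: the r=7.5 cylinder at (10, 0.5) partially overlaps the r=12 sphere; clipping to the common part keeps 97.54 mm² — 1 connected region. The outline is a single polygon with 10 vertices. Extrusion per mm of travel: 0.4 × 0.28 / (π × 0.875²) = 0.046564. Accumulating E over each segment gives final E = 1.7447.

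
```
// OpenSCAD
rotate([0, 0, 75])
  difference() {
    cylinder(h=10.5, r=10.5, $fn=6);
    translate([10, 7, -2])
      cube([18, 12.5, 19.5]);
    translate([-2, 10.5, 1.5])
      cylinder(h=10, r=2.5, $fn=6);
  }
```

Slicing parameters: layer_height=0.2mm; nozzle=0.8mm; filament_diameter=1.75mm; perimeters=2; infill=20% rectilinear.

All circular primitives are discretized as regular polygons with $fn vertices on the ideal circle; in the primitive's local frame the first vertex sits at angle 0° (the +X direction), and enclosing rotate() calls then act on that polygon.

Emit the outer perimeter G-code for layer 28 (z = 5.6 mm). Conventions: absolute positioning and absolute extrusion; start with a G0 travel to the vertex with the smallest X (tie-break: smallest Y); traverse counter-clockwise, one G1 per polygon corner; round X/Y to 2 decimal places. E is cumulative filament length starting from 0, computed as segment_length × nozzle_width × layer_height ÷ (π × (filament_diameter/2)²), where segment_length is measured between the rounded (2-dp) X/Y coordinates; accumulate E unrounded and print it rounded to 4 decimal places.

At z = 5.6 mm: the cylinder: section is a regular 6-gon, circumradius r=10.5; the cube at (10, 7) is present — its section is the full 18×12.5 rectangle; the r=2.5 cylinder at (-2, 10.5) gives a regular 6-gon of circumradius 2.5 (constant along its height); After the difference (first − rest): starting from the r=10.5 cylinder, the 18×12.5 cube at (10, 7) misses the remaining region (no effect); the r=2.5 cylinder at (-2, 10.5) partially overlaps it — only the 2.23 mm² overlap (of its 16.24 mm²) is removed, clipping the outline — 1 connected region; (whole slice rotated 75° about Z — lengths, areas and connectivity unchanged). The outline is a single polygon with 10 vertices. Extrusion per mm of travel: 0.8 × 0.2 / (π × 0.875²) = 0.066520. Accumulating E over each segment gives final E = 4.2472.

G0 X-10.14 Y-2.72 Z5.60
G1 X-2.72 Y-10.14 E0.6980
G1 X7.42 Y-7.42 E1.3964
G1 X10.14 Y2.72 E2.0948
G1 X2.72 Y10.14 E2.7928
G1 X-7.42 Y7.42 E3.4911
G1 X-8.86 Y2.05 E3.8610
G1 X-8.25 Y1.43 E3.9188
G1 X-8.89 Y-0.98 E4.0847
G1 X-9.74 Y-1.21 E4.1433
G1 X-10.14 Y-2.72 E4.2472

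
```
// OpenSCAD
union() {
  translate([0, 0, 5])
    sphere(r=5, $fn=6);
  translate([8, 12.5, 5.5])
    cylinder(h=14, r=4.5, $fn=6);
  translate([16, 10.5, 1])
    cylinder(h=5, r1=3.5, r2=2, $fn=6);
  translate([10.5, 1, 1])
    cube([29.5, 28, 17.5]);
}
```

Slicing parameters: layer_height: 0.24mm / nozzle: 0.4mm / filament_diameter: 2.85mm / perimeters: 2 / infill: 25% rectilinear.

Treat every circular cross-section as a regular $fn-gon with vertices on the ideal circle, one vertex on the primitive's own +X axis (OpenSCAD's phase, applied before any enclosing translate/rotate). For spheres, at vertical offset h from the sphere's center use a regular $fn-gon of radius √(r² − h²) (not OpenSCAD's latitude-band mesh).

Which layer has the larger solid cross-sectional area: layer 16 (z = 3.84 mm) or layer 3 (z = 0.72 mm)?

layer 16 (z = 3.84 mm)

Layer 16 (z = 3.84): the r=5 sphere contributes a regular 6-gon of circumradius √(5²−1.16²) = 4.864 (area = (6/2)·4.864²·sin(360°/6) = 61.46 mm²); the cylinder at (8, 12.5) is absent (z outside [5.5, 19.5]); the cone at (16, 10.5) (r1=3.5→r2=2) has section circumradius 2.648 here — a regular 6-gon (area = (6/2)·2.648²·sin(360°/6) = 18.22 mm²); the 29.5×28 cube at (10.5, 1) contributes its full rectangle (area 826.00 mm²); Taking the union: the regions partially overlap — summed areas 905.67 mm² minus the doubly-counted overlap 18.22 mm² gives 887.46 mm² — area = 887.46 mm². So its area = 887.46 mm². Layer 3 (z = 0.72): the sphere: section is a regular 6-gon, circumradius = √(r²−h²) = √(5²−4.28²) = 2.585 (area = (6/2)·2.585²·sin(360°/6) = 17.36 mm²); the cylinder at (8, 12.5) is absent (z outside [5.5, 19.5]); the cone at (16, 10.5) is not intersected at this z (z outside [1, 6]); the cube at (10.5, 1) does not reach this height (z outside [1, 18.5]); Combining (union): only the r=5 sphere is present, so the union is just that shape — area = 17.36 mm². So its area = 17.36 mm². Layer 16 is larger (887.46 vs 17.36 mm²).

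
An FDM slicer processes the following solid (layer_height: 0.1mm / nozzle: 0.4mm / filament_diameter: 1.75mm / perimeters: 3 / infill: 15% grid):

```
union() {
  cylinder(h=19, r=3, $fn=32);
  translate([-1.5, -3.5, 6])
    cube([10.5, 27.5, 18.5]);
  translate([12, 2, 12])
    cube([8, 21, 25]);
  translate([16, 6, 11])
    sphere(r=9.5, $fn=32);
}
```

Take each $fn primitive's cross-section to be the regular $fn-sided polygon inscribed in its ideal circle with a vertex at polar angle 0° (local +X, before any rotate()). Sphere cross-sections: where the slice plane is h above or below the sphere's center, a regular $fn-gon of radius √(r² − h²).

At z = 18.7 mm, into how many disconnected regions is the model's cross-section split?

2

At z = 18.7 mm: the r=3 cylinder contributes a regular 32-gon of circumradius 3; the cube at (-1.5, -3.5) is present — its section is the full 10.5×27.5 rectangle; the cube at (12, 2) is present — its section is the full 8×21 rectangle; the r=9.5 sphere at (16, 6) contributes a regular 32-gon of circumradius √(9.5²−7.7²) = 5.564; Merging all regions: the regions partially overlap (shared area 94.76 mm²), so overlapping operands fuse into one piece — 2 connected regions. The result has 2 disconnected regions.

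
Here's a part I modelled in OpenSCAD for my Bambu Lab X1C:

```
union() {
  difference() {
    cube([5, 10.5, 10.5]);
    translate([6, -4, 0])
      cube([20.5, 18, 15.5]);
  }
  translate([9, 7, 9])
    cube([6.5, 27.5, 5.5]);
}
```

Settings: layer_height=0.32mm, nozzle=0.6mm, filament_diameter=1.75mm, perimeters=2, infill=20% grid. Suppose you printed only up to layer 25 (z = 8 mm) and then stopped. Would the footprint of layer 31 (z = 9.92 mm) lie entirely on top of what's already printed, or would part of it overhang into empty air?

Compare the two slices. At z = 8: the 5×10.5 cube contributes its full rectangle (area 52.50 mm²); the 20.5×18 cube at (6, -4) contributes its full rectangle (area 369.00 mm²); Subtracting the remaining from the first: starting from the 5×10.5 cube (52.50 mm²), the 20.5×18 cube at (6, -4) misses the remaining region (no effect) — area = 52.50 mm²; the cube at (9, 7) is absent (z outside [9, 14.5]); Merging all regions: only that combined region is present, so the union is just that shape — area = 52.50 mm². At z = 9.92: the cube (footprint 5×10.5) is included at this height (area 52.50 mm²); the cube at (6, -4) is present — its section is the full 20.5×18 rectangle (area 369.00 mm²); Taking the first minus the rest: starting from the 5×10.5 cube (52.50 mm²), the 20.5×18 cube at (6, -4) misses the remaining region (no effect) — area = 52.50 mm²; the cube at (9, 7) is present — its section is the full 6.5×27.5 rectangle (area 178.75 mm²); Merging all regions: the 2 present regions are separate (no shared area or edge), so areas and boundary lengths simply add and each stays a separate island — area = 231.25 mm². Checking containment: at z = 9.92 the cross-section extends beyond the z = 8 cross-section by about 178.75 mm².

part overhangs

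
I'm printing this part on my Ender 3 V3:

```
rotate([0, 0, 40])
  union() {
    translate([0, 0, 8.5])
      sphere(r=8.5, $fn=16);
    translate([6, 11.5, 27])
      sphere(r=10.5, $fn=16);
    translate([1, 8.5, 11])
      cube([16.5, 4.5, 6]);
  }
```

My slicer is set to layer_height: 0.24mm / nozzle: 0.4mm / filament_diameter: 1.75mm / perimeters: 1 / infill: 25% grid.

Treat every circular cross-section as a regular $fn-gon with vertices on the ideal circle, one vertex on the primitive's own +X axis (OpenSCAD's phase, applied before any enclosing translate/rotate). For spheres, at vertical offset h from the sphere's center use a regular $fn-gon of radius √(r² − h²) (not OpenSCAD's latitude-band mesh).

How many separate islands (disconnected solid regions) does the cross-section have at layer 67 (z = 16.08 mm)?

2

At z = 16.08 mm: the r=8.5 sphere slices to a regular 16-gon of circumradius 3.846 (√(r²−h²) with h=7.58 from center); the sphere at (6, 11.5) does not reach this height (|z−center|=10.920 > r=10.5); the 16.5×4.5 cube at (1, 8.5) contributes its full rectangle; Taking the union: the 2 present regions are separate (no shared area or edge), so areas and boundary lengths simply add and each stays a separate island — 2 connected regions; (whole slice rotated 40° about Z — lengths, areas and connectivity unchanged). Overall, the cross-section has 2 separate islands. Island count = 2.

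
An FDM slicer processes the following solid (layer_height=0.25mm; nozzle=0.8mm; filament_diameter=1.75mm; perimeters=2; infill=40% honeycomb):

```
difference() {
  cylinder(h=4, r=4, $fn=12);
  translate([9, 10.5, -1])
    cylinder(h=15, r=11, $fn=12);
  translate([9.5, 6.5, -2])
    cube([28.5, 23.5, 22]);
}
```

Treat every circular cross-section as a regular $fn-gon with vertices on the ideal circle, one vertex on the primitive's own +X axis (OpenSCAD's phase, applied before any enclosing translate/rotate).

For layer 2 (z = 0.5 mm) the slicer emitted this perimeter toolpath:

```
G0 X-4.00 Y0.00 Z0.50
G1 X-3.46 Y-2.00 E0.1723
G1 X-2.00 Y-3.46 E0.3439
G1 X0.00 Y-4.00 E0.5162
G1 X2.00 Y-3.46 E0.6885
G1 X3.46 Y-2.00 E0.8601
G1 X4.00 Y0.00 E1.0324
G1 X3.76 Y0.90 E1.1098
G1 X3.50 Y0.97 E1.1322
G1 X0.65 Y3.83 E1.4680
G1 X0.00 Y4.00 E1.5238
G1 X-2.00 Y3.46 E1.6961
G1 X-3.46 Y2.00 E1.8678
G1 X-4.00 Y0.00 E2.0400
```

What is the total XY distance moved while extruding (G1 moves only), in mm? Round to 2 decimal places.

Sum the Euclidean lengths of each G1 segment: total = 24.53 mm.

24.53 mm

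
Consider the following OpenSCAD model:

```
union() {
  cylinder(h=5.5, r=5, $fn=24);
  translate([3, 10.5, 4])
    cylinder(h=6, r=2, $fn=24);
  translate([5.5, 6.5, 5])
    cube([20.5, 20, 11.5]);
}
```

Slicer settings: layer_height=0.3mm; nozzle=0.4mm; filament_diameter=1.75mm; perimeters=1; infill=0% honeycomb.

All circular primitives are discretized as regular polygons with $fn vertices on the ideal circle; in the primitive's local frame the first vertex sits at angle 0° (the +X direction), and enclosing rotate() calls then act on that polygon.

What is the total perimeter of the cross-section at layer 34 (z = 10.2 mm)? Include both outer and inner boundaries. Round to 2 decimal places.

81.00 mm

At z = 10.2 mm: the cylinder does not reach this height (z outside [0, 5.5]); the cylinder at (3, 10.5) is absent (z outside [4, 10]); the 20.5×20 cube at (5.5, 6.5) contributes its full rectangle (perimeter 81.00 mm); Taking the union: only the 20.5×20 cube at (5.5, 6.5) is present, so the union is just that shape — boundary = 81.00 mm. Overall, the cross-section is a single solid region. Total boundary length (outer) = 81.00 mm.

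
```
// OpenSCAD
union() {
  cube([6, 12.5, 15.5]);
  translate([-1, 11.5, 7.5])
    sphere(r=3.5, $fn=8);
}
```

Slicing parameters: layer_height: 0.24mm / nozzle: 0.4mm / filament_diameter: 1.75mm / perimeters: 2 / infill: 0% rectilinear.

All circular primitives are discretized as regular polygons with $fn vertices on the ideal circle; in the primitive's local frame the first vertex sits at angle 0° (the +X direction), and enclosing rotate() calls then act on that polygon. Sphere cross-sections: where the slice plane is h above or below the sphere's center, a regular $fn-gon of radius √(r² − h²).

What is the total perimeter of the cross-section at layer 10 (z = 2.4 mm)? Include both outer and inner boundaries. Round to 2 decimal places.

37.00 mm

At z = 2.4 mm: the cube is present — its section is the full 6×12.5 rectangle (perimeter 37.00 mm); the sphere at (-1, 11.5) does not reach this height (|z−center|=5.100 > r=3.5); Taking the union: only the 6×12.5 cube is present, so the union is just that shape — boundary = 37.00 mm. Overall, the cross-section is a single solid region. Total boundary length (outer) = 37.00 mm.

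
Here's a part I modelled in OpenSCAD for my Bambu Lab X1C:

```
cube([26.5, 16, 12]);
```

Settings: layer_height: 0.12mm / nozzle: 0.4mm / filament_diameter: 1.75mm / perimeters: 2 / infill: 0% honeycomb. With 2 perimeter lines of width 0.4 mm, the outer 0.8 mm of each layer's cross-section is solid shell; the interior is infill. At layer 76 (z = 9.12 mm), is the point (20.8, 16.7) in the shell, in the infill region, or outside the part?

outside

At z = 9.12 mm: the 26.5×16 cube contributes its full rectangle. Overall, the cross-section is a single solid region. The nearest boundary edge runs (26.50, 16.00)→(0.00, 16.00); distance from the point to it = 0.70 mm. The point is not inside any of the regions above, so it lies outside the cross-section (0.70 mm from the nearest boundary).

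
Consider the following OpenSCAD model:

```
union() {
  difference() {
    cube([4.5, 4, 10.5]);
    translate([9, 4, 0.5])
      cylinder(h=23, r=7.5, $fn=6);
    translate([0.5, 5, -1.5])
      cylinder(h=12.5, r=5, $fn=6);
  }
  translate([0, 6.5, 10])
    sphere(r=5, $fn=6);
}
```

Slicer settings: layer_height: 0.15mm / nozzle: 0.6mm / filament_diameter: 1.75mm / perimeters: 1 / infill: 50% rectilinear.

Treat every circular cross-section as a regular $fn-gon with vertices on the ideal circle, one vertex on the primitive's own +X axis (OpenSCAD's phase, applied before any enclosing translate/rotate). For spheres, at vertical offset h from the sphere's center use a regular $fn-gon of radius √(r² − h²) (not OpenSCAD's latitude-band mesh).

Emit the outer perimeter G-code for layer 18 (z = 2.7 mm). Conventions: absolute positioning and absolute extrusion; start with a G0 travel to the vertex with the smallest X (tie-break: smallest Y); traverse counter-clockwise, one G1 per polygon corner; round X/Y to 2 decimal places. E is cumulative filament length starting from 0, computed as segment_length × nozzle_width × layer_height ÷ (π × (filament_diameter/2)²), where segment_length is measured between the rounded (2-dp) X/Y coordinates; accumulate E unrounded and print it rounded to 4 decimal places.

At z = 2.7 mm: the cube is present — its section is the full 4.5×4 rectangle; the r=7.5 cylinder at (9, 4) contributes a regular 6-gon of circumradius 7.5; the cylinder at (0.5, 5): section is a regular 6-gon, circumradius r=5; Subtracting the remaining from the first: starting from the 4.5×4 cube, the r=7.5 cylinder at (9, 4) partially overlaps it — only the 7.38 mm² overlap (of its 146.14 mm²) is removed, clipping the outline; the r=5 cylinder at (0.5, 5) partially overlaps it — only the 8.12 mm² overlap (of its 64.95 mm²) is removed, clipping the outline — 1 connected region; the sphere at (0, 6.5) is absent (|z−center|=7.300 > r=5); Merging all regions: only that combined region is present, so the union is just that shape — 1 connected region. The outline is a single polygon with 5 vertices. Extrusion per mm of travel: 0.6 × 0.15 / (π × 0.875²) = 0.037418. Accumulating E over each segment gives final E = 0.3407.

G0 X0.00 Y0.00 Z2.70
G1 X3.81 Y0.00 E0.1426
G1 X3.21 Y1.04 E0.1875
G1 X3.00 Y0.67 E0.2034
G1 X0.00 Y0.67 E0.3157
G1 X0.00 Y0.00 E0.3407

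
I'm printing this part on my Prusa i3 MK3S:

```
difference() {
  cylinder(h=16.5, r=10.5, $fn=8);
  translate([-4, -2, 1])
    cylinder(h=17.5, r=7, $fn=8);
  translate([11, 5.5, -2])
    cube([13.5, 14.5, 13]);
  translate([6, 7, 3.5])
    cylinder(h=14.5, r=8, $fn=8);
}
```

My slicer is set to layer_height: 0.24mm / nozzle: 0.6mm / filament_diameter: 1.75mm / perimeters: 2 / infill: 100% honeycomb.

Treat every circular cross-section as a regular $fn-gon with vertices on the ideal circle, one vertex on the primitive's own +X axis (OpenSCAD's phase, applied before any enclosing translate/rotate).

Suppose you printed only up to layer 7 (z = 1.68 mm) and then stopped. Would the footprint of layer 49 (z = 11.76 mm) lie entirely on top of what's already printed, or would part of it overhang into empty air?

Compare the two slices. At z = 1.68: the cylinder: section is a regular 8-gon, circumradius r=10.5 (area = (8/2)·10.500²·sin(360°/8) = 311.83 mm²); the cylinder at (-4, -2): section is a regular 8-gon, circumradius r=7 (area = (8/2)·7.000²·sin(360°/8) = 138.59 mm²); the cube at (11, 5.5) is present — its section is the full 13.5×14.5 rectangle (area 195.75 mm²); the cylinder at (6, 7) is not intersected at this z (z outside [3.5, 18]); After the difference (first − rest): starting from the r=10.5 cylinder (311.83 mm²), the r=7 cylinder at (-4, -2) partially overlaps it — only the 129.97 mm² overlap (of its 138.59 mm²) is removed, clipping the outline; the 13.5×14.5 cube at (11, 5.5) misses the remaining region (no effect) — area = 181.87 mm². At z = 11.76: the cylinder: section is a regular 8-gon, circumradius r=10.5 (area = (8/2)·10.500²·sin(360°/8) = 311.83 mm²); the r=7 cylinder at (-4, -2) contributes a regular 8-gon of circumradius 7 (area = (8/2)·7.000²·sin(360°/8) = 138.59 mm²); the cube at (11, 5.5) does not reach this height (z outside [-2, 11]); the r=8 cylinder at (6, 7) contributes a regular 8-gon of circumradius 8 (area = (8/2)·8.000²·sin(360°/8) = 181.02 mm²); Subtracting the remaining from the first: starting from the r=10.5 cylinder (311.83 mm²), the r=7 cylinder at (-4, -2) partially overlaps it — only the 129.97 mm² overlap (of its 138.59 mm²) is removed, clipping the outline; the r=8 cylinder at (6, 7) partially overlaps it — only the 83.19 mm² overlap (of its 181.02 mm²) is removed, clipping the outline — area = 98.68 mm². Checking containment: the cross-section at z = 11.76 is a subset of the cross-section at z = 1.68.

entirely on top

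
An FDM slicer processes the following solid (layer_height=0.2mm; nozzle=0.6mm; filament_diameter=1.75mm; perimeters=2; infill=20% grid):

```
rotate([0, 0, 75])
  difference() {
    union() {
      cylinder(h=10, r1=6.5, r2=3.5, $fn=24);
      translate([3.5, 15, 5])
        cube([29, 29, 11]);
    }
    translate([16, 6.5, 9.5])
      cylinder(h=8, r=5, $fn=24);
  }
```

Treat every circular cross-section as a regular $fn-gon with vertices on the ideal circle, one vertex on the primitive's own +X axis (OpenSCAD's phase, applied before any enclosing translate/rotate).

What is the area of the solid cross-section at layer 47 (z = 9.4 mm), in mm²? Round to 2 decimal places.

At z = 9.4 mm: the cone (r1=6.5→r2=3.5) has section circumradius 3.680 here — a regular 24-gon (area = (24/2)·3.680²·sin(360°/24) = 42.06 mm²); the 29×29 cube at (3.5, 15) contributes its full rectangle (area 841.00 mm²); Merging all regions: the 2 present regions are separate (no shared area or edge), so areas and boundary lengths simply add and each stays a separate island — area = 883.06 mm²; the cylinder at (16, 6.5) is not intersected at this z (z outside [9.5, 17.5]); Taking the first minus the rest: none of the subtracted shapes is present at this height, so that combined region is unchanged — area = 883.06 mm²; (whole slice rotated 75° about Z — lengths, areas and connectivity unchanged). Overall, the cross-section has 2 separate islands. Net area = 883.06 mm².

883.06 mm²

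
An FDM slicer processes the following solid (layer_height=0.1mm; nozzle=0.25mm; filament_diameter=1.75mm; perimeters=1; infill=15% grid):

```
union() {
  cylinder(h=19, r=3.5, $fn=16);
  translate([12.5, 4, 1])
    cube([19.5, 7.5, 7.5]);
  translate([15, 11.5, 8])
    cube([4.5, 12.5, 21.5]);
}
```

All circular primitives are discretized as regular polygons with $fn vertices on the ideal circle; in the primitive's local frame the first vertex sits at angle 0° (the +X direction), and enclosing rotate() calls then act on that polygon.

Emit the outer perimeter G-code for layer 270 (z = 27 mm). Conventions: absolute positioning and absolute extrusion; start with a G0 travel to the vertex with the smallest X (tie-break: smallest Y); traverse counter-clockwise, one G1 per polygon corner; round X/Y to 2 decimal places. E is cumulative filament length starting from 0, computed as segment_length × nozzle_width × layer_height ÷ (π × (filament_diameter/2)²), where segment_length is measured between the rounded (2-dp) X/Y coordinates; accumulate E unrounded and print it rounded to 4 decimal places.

At z = 27 mm: the cylinder is absent (z outside [0, 19]); the cube at (12.5, 4) is absent (z outside [1, 8.5]); the cube at (15, 11.5) is present — its section is the full 4.5×12.5 rectangle; Merging all regions: only the 4.5×12.5 cube at (15, 11.5) is present, so the union is just that shape — 1 connected region. The outline is a single polygon with 4 vertices. Extrusion per mm of travel: 0.25 × 0.1 / (π × 0.875²) = 0.010394. Accumulating E over each segment gives final E = 0.3534.

G0 X15.00 Y11.50 Z27.00
G1 X19.50 Y11.50 E0.0468
G1 X19.50 Y24.00 E0.1767
G1 X15.00 Y24.00 E0.2235
G1 X15.00 Y11.50 E0.3534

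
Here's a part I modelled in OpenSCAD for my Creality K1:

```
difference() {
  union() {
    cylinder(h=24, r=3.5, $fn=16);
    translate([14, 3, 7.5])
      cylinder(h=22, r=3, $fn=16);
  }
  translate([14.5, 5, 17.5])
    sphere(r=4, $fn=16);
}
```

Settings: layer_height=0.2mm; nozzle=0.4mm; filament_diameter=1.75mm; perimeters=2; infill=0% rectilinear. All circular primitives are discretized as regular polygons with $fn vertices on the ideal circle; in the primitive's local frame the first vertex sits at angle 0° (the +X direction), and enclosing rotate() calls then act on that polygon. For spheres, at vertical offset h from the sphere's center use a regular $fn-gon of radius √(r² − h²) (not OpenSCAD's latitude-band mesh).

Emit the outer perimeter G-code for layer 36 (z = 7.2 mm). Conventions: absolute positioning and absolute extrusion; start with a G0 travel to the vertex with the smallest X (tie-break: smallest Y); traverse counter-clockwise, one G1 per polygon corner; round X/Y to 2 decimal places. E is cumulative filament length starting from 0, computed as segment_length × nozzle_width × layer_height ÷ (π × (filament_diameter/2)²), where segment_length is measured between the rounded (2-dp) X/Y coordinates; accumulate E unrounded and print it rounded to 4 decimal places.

G0 X-3.50 Y0.00 Z7.20
G1 X-3.23 Y-1.34 E0.0455
G1 X-2.47 Y-2.47 E0.0908
G1 X-1.34 Y-3.23 E0.1361
G1 X0.00 Y-3.50 E0.1815
G1 X1.34 Y-3.23 E0.2270
G1 X2.47 Y-2.47 E0.2723
G1 X3.23 Y-1.34 E0.3176
G1 X3.50 Y0.00 E0.3630
G1 X3.23 Y1.34 E0.4085
G1 X2.47 Y2.47 E0.4538
G1 X1.34 Y3.23 E0.4991
G1 X0.00 Y3.50 E0.5445
G1 X-1.34 Y3.23 E0.5900
G1 X-2.47 Y2.47 E0.6353
G1 X-3.23 Y1.34 E0.6806
G1 X-3.50 Y0.00 E0.7261

At z = 7.2 mm: the cylinder: section is a regular 16-gon, circumradius r=3.5; the cylinder at (14, 3) is not intersected at this z (z outside [7.5, 29.5]); Taking the union: only the r=3.5 cylinder is present, so the union is just that shape — 1 connected region; the sphere at (14.5, 5) is not intersected at this z (|z−center|=10.300 > r=4); Subtracting the remaining from the first: none of the subtracted shapes is present at this height, so that combined region is unchanged — 1 connected region. The outline is a single polygon with 16 vertices. Extrusion per mm of travel: 0.4 × 0.2 / (π × 0.875²) = 0.033260. Accumulating E over each segment gives final E = 0.7261.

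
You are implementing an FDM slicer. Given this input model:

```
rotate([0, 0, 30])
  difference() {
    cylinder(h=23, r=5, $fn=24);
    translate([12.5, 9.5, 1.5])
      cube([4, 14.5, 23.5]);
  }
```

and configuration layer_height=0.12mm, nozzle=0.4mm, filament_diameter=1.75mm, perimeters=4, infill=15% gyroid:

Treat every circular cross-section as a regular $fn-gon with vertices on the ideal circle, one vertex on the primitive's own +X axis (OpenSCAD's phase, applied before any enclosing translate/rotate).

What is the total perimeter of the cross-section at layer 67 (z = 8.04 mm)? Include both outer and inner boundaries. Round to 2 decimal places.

At z = 8.04 mm: the r=5 cylinder contributes a regular 24-gon of circumradius 5 (perimeter = 2·24·5.000·sin(180°/24) = 31.33 mm); the cube at (12.5, 9.5) is present — its section is the full 4×14.5 rectangle (perimeter 37.00 mm); Subtracting the remaining from the first: starting from the r=5 cylinder, the 4×14.5 cube at (12.5, 9.5) misses the remaining region (no effect) — boundary = 31.33 mm; (rotated 30° about Z; rotation is an isometry so areas/perimeters/island counts are preserved). Overall, the cross-section is a single solid region. Total boundary length (outer) = 31.33 mm.

31.33 mm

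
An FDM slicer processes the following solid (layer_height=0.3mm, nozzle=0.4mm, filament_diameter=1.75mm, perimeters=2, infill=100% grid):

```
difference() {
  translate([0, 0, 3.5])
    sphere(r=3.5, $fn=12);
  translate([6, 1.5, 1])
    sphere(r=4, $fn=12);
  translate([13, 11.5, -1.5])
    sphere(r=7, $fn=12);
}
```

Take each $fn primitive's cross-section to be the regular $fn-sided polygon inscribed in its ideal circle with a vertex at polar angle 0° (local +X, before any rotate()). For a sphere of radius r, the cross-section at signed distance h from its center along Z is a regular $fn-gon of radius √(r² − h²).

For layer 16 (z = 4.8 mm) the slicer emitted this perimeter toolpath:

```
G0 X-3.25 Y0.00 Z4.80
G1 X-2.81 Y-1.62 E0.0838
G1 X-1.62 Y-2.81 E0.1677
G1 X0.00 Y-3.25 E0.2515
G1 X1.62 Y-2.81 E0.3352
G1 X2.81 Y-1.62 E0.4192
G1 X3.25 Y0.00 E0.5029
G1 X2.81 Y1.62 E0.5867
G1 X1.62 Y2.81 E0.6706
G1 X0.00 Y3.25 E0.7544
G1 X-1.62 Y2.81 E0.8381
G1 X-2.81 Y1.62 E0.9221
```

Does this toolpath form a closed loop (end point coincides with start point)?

no

Start point (G0): (-3.25, 0.00). End point (last G1): the path does not return to the start — open.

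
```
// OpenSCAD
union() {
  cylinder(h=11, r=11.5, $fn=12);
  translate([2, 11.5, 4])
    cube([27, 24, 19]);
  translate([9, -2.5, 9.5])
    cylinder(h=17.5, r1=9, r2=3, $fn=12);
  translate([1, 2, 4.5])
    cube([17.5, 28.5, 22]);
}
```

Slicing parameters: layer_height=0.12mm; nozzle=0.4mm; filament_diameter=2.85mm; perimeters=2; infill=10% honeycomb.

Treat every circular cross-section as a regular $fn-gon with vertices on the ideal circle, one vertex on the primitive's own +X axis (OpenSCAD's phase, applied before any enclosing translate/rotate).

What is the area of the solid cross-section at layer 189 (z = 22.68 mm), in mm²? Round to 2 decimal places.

893.49 mm²

At z = 22.68 mm: the cylinder is absent (z outside [0, 11]); the 27×24 cube at (2, 11.5) contributes its full rectangle (area 648.00 mm²); the cone at (9, -2.5) contributes a regular 12-gon of circumradius 4.481 (interpolated between r1=9 and r2=3 at t=0.753) (area = (12/2)·4.481²·sin(360°/12) = 60.24 mm²); the cube at (1, 2) is present — its section is the full 17.5×28.5 rectangle (area 498.75 mm²); Taking the union: the regions partially overlap — summed areas 1206.99 mm² minus the doubly-counted overlap 313.50 mm² gives 893.49 mm² — area = 893.49 mm². Overall, the cross-section has 2 separate islands. Net area = 893.49 mm².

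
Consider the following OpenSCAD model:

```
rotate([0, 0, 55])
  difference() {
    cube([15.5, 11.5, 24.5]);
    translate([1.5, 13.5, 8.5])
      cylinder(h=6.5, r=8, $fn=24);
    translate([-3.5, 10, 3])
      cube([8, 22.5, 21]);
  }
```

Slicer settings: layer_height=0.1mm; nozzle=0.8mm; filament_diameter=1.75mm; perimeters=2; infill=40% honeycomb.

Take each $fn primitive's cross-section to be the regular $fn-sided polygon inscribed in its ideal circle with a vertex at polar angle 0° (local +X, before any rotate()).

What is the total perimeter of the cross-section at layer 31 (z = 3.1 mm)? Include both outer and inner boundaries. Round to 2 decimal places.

54.00 mm

At z = 3.1 mm: the cube (footprint 15.5×11.5) is included at this height (perimeter 54.00 mm); the cylinder at (1.5, 13.5) does not reach this height (z outside [8.5, 15]); the cube at (-3.5, 10) is present — its section is the full 8×22.5 rectangle (perimeter 61.00 mm); Taking the first minus the rest: starting from the 15.5×11.5 cube, the 8×22.5 cube at (-3.5, 10) partially overlaps it — only the 6.75 mm² overlap (of its 180.00 mm²) is removed, clipping the outline — boundary = 54.00 mm; (whole slice rotated 55° about Z — lengths, areas and connectivity unchanged). Overall, the cross-section is a single solid region. Total boundary length (outer) = 54.00 mm.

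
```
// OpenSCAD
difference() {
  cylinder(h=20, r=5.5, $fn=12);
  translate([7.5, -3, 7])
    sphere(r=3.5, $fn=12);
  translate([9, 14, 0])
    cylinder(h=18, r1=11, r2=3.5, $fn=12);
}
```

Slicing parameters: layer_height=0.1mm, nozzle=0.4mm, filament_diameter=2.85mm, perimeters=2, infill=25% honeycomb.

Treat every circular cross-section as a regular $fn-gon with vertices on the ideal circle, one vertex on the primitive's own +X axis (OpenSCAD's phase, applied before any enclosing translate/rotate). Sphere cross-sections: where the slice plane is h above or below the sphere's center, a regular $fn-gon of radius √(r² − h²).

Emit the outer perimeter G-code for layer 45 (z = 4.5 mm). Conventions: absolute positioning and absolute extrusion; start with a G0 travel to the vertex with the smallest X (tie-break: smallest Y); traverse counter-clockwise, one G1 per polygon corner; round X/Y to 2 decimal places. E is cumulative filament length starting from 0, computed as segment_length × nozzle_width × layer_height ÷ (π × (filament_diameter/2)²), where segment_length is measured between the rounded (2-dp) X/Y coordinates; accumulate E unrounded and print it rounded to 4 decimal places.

G0 X-5.50 Y0.00 Z4.50
G1 X-4.76 Y-2.75 E0.0179
G1 X-2.75 Y-4.76 E0.0357
G1 X0.00 Y-5.50 E0.0535
G1 X2.75 Y-4.76 E0.0714
G1 X4.76 Y-2.75 E0.0892
G1 X5.50 Y0.00 E0.1071
G1 X4.76 Y2.75 E0.1249
G1 X2.75 Y4.76 E0.1428
G1 X0.00 Y5.50 E0.1606
G1 X-2.75 Y4.76 E0.1785
G1 X-4.76 Y2.75 E0.1963
G1 X-5.50 Y0.00 E0.2141

At z = 4.5 mm: the cylinder: section is a regular 12-gon, circumradius r=5.5; the sphere at (7.5, -3): section is a regular 12-gon, circumradius = √(r²−h²) = √(3.5²−2.5²) = 2.449; the cone at (9, 14) (r1=11→r2=3.5) has section circumradius 9.125 here — a regular 12-gon; After the difference (first − rest): starting from the r=5.5 cylinder, the r=3.5 sphere at (7.5, -3) misses the remaining region (no effect); the cone at (9, 14) misses the remaining region (no effect) — 1 connected region. The outline is a single polygon with 12 vertices. Extrusion per mm of travel: 0.4 × 0.1 / (π × 1.425²) = 0.006270. Accumulating E over each segment gives final E = 0.2141.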